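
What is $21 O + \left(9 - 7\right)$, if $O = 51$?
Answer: $1073$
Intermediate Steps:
$21 O + \left(9 - 7\right) = 21 \cdot 51 + \left(9 - 7\right) = 1071 + 2 = 1073$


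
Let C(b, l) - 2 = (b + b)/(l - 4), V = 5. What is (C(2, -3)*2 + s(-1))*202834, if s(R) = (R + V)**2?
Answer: 26774088/7 ≈ 3.8249e+6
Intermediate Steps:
s(R) = (5 + R)**2 (s(R) = (R + 5)**2 = (5 + R)**2)
C(b, l) = 2 + 2*b/(-4 + l) (C(b, l) = 2 + (b + b)/(l - 4) = 2 + (2*b)/(-4 + l) = 2 + 2*b/(-4 + l))
(C(2, -3)*2 + s(-1))*202834 = ((2*(-4 + 2 - 3)/(-4 - 3))*2 + (5 - 1)**2)*202834 = ((2*(-5)/(-7))*2 + 4**2)*202834 = ((2*(-1/7)*(-5))*2 + 16)*202834 = ((10/7)*2 + 16)*202834 = (20/7 + 16)*202834 = (132/7)*202834 = 26774088/7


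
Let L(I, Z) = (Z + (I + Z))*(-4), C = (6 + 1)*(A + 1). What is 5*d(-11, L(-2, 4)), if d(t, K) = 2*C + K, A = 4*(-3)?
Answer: -890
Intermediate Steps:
A = -12
C = -77 (C = (6 + 1)*(-12 + 1) = 7*(-11) = -77)
L(I, Z) = -8*Z - 4*I (L(I, Z) = (I + 2*Z)*(-4) = -8*Z - 4*I)
d(t, K) = -154 + K (d(t, K) = 2*(-77) + K = -154 + K)
5*d(-11, L(-2, 4)) = 5*(-154 + (-8*4 - 4*(-2))) = 5*(-154 + (-32 + 8)) = 5*(-154 - 24) = 5*(-178) = -890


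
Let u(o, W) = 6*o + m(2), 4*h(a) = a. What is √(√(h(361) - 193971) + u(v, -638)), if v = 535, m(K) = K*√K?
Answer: √(12840 + 8*√2 + 98*I*√323)/2 ≈ 56.814 + 3.8751*I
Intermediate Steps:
m(K) = K^(3/2)
h(a) = a/4
u(o, W) = 2*√2 + 6*o (u(o, W) = 6*o + 2^(3/2) = 6*o + 2*√2 = 2*√2 + 6*o)
√(√(h(361) - 193971) + u(v, -638)) = √(√((¼)*361 - 193971) + (2*√2 + 6*535)) = √(√(361/4 - 193971) + (2*√2 + 3210)) = √(√(-775523/4) + (3210 + 2*√2)) = √(49*I*√323/2 + (3210 + 2*√2)) = √(3210 + 2*√2 + 49*I*√323/2)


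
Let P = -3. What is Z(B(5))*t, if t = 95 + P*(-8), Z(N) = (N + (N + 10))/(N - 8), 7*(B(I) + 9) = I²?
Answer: 357/47 ≈ 7.5957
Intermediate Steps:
B(I) = -9 + I²/7
Z(N) = (10 + 2*N)/(-8 + N) (Z(N) = (N + (10 + N))/(-8 + N) = (10 + 2*N)/(-8 + N))
t = 119 (t = 95 - 3*(-8) = 95 + 24 = 119)
Z(B(5))*t = (2*(5 + (-9 + (⅐)*5²))/(-8 + (-9 + (⅐)*5²)))*119 = (2*(5 + (-9 + (⅐)*25))/(-8 + (-9 + (⅐)*25)))*119 = (2*(5 + (-9 + 25/7))/(-8 + (-9 + 25/7)))*119 = (2*(5 - 38/7)/(-8 - 38/7))*119 = (2*(-3/7)/(-94/7))*119 = (2*(-7/94)*(-3/7))*119 = (3/47)*119 = 357/47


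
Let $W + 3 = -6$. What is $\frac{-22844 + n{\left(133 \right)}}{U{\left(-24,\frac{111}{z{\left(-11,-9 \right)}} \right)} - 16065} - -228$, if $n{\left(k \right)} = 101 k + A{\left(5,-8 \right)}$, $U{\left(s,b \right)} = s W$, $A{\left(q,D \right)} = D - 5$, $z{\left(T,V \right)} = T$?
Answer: $\frac{3622996}{15849} \approx 228.59$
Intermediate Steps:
$W = -9$ ($W = -3 - 6 = -9$)
$A{\left(q,D \right)} = -5 + D$
$U{\left(s,b \right)} = - 9 s$ ($U{\left(s,b \right)} = s \left(-9\right) = - 9 s$)
$n{\left(k \right)} = -13 + 101 k$ ($n{\left(k \right)} = 101 k - 13 = -13 + 101 k$)
$\frac{-22844 + n{\left(133 \right)}}{U{\left(-24,\frac{111}{z{\left(-11,-9 \right)}} \right)} - 16065} - -228 = \frac{-22844 + \left(-13 + 101 \cdot 133\right)}{\left(-9\right) \left(-24\right) - 16065} - -228 = \frac{-22844 + \left(-13 + 13433\right)}{216 - 16065} + 228 = \frac{-22844 + 13420}{-15849} + 228 = \left(-9424\right) \left(- \frac{1}{15849}\right) + 228 = \frac{9424}{15849} + 228 = \frac{3622996}{15849}$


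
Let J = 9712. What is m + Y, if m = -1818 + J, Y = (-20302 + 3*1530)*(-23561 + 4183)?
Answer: 304475030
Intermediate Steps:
Y = 304467136 (Y = (-20302 + 4590)*(-19378) = -15712*(-19378) = 304467136)
m = 7894 (m = -1818 + 9712 = 7894)
m + Y = 7894 + 304467136 = 304475030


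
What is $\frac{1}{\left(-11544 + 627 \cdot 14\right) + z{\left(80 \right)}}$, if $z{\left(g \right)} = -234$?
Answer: $- \frac{1}{3000} \approx -0.00033333$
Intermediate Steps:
$\frac{1}{\left(-11544 + 627 \cdot 14\right) + z{\left(80 \right)}} = \frac{1}{\left(-11544 + 627 \cdot 14\right) - 234} = \frac{1}{\left(-11544 + 8778\right) - 234} = \frac{1}{-2766 - 234} = \frac{1}{-3000} = - \frac{1}{3000}$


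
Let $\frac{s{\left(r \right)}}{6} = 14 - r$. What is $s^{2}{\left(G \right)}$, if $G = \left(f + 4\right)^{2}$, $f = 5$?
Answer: $161604$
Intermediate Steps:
$G = 81$ ($G = \left(5 + 4\right)^{2} = 9^{2} = 81$)
$s{\left(r \right)} = 84 - 6 r$ ($s{\left(r \right)} = 6 \left(14 - r\right) = 84 - 6 r$)
$s^{2}{\left(G \right)} = \left(84 - 486\right)^{2} = \left(-402\right)^{2} = 161604$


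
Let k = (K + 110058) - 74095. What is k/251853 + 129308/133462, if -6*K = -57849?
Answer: 1840622643/1600609766 ≈ 1.1500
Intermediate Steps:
K = 19283/2 (K = -1/6*(-57849) = 19283/2 ≈ 9641.5)
k = 91209/2 (k = (19283/2 + 110058) - 74095 = 239399/2 - 74095 = 91209/2 ≈ 45605.)
k/251853 + 129308/133462 = (91209/2)/251853 + 129308/133462 = (91209/2)*(1/251853) + 129308*(1/133462) = 30403/167902 + 64654/66731 = 1840622643/1600609766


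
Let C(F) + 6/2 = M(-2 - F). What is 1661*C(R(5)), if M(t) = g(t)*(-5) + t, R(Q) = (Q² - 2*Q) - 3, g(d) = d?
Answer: 88033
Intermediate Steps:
R(Q) = -3 + Q² - 2*Q
M(t) = -4*t (M(t) = t*(-5) + t = -5*t + t = -4*t)
C(F) = 5 + 4*F (C(F) = -3 - 4*(-2 - F) = -3 + (8 + 4*F) = 5 + 4*F)
1661*C(R(5)) = 1661*(5 + 4*(-3 + 5² - 2*5)) = 1661*(5 + 4*(-3 + 25 - 10)) = 1661*(5 + 4*12) = 1661*(5 + 48) = 1661*53 = 88033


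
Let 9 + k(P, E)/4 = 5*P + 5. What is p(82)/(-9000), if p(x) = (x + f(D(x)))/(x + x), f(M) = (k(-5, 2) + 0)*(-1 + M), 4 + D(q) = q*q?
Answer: 129887/246000 ≈ 0.52800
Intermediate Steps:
D(q) = -4 + q² (D(q) = -4 + q*q = -4 + q²)
k(P, E) = -16 + 20*P (k(P, E) = -36 + 4*(5*P + 5) = -36 + 4*(5 + 5*P) = -36 + (20 + 20*P) = -16 + 20*P)
f(M) = 116 - 116*M (f(M) = ((-16 + 20*(-5)) + 0)*(-1 + M) = ((-16 - 100) + 0)*(-1 + M) = (-116 + 0)*(-1 + M) = -116*(-1 + M) = 116 - 116*M)
p(x) = (580 + x - 116*x²)/(2*x) (p(x) = (x + (116 - 116*(-4 + x²)))/(x + x) = (x + (116 + (464 - 116*x²)))/((2*x)) = (x + (580 - 116*x²))*(1/(2*x)) = (580 + x - 116*x²)*(1/(2*x)) = (580 + x - 116*x²)/(2*x))
p(82)/(-9000) = (½ - 58*82 + 290/82)/(-9000) = (½ - 4756 + 290*(1/82))*(-1/9000) = (½ - 4756 + 145/41)*(-1/9000) = -389661/82*(-1/9000) = 129887/246000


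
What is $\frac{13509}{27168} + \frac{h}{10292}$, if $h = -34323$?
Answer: $- \frac{66121053}{23301088} \approx -2.8377$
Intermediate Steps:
$\frac{13509}{27168} + \frac{h}{10292} = \frac{13509}{27168} - \frac{34323}{10292} = 13509 \cdot \frac{1}{27168} - \frac{34323}{10292} = \frac{4503}{9056} - \frac{34323}{10292} = - \frac{66121053}{23301088}$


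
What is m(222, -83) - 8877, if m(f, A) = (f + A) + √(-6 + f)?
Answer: -8738 + 6*√6 ≈ -8723.3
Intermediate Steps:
m(f, A) = A + f + √(-6 + f) (m(f, A) = (A + f) + √(-6 + f) = A + f + √(-6 + f))
m(222, -83) - 8877 = (-83 + 222 + √(-6 + 222)) - 8877 = (-83 + 222 + √216) - 8877 = (-83 + 222 + 6*√6) - 8877 = (139 + 6*√6) - 8877 = -8738 + 6*√6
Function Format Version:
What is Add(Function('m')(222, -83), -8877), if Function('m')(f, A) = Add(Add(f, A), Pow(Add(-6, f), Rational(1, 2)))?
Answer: Add(-8738, Mul(6, Pow(6, Rational(1, 2)))) ≈ -8723.3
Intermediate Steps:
Function('m')(f, A) = Add(A, f, Pow(Add(-6, f), Rational(1, 2))) (Function('m')(f, A) = Add(Add(A, f), Pow(Add(-6, f), Rational(1, 2))) = Add(A, f, Pow(Add(-6, f), Rational(1, 2))))
Add(Function('m')(222, -83), -8877) = Add(Add(-83, 222, Pow(Add(-6, 222), Rational(1, 2))), -8877) = Add(Add(-83, 222, Pow(216, Rational(1, 2))), -8877) = Add(Add(-83, 222, Mul(6, Pow(6, Rational(1, 2)))), -8877) = Add(Add(139, Mul(6, Pow(6, Rational(1, 2)))), -8877) = Add(-8738, Mul(6, Pow(6, Rational(1, 2))))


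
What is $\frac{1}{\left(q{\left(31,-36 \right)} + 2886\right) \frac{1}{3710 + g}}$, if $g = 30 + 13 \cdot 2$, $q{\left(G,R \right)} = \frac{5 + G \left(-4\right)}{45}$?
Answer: $\frac{169470}{129751} \approx 1.3061$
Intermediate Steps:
$q{\left(G,R \right)} = \frac{1}{9} - \frac{4 G}{45}$ ($q{\left(G,R \right)} = \left(5 - 4 G\right) \frac{1}{45} = \frac{1}{9} - \frac{4 G}{45}$)
$g = 56$ ($g = 30 + 26 = 56$)
$\frac{1}{\left(q{\left(31,-36 \right)} + 2886\right) \frac{1}{3710 + g}} = \frac{1}{\left(\left(\frac{1}{9} - \frac{124}{45}\right) + 2886\right) \frac{1}{3710 + 56}} = \frac{1}{\left(\left(\frac{1}{9} - \frac{124}{45}\right) + 2886\right) \frac{1}{3766}} = \frac{1}{\left(- \frac{119}{45} + 2886\right) \frac{1}{3766}} = \frac{1}{\frac{129751}{45} \cdot \frac{1}{3766}} = \frac{1}{\frac{129751}{169470}} = \frac{169470}{129751}$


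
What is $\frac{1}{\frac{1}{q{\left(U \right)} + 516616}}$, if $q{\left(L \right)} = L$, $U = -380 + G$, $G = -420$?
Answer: $515816$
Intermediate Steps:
$U = -800$ ($U = -380 - 420 = -800$)
$\frac{1}{\frac{1}{q{\left(U \right)} + 516616}} = \frac{1}{\frac{1}{-800 + 516616}} = \frac{1}{\frac{1}{515816}} = 515816$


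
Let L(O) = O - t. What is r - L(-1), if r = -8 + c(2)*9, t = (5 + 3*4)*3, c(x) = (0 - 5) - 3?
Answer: -28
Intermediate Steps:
c(x) = -8 (c(x) = -5 - 3 = -8)
t = 51 (t = (5 + 12)*3 = 17*3 = 51)
r = -80 (r = -8 - 8*9 = -8 - 72 = -80)
L(O) = -51 + O (L(O) = O - 1*51 = O - 51 = -51 + O)
r - L(-1) = -80 - (-51 - 1) = -80 - 1*(-52) = -80 + 52 = -28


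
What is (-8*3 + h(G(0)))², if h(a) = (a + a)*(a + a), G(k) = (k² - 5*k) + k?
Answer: 576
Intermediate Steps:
G(k) = k² - 4*k
h(a) = 4*a² (h(a) = (2*a)*(2*a) = 4*a²)
(-8*3 + h(G(0)))² = (-8*3 + 4*(0*(-4 + 0))²)² = (-24 + 4*(0*(-4))²)² = (-24 + 4*0²)² = (-24 + 4*0)² = (-24 + 0)² = (-24)² = 576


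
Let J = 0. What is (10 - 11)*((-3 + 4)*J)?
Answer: 0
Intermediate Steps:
(10 - 11)*((-3 + 4)*J) = (10 - 11)*((-3 + 4)*0) = -0 = -1*0 = 0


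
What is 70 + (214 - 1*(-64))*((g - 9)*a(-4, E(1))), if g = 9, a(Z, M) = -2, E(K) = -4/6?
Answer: 70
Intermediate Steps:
E(K) = -2/3 (E(K) = -4*1/6 = -2/3)
70 + (214 - 1*(-64))*((g - 9)*a(-4, E(1))) = 70 + (214 - 1*(-64))*((9 - 9)*(-2)) = 70 + (214 + 64)*(0*(-2)) = 70 + 278*0 = 70 + 0 = 70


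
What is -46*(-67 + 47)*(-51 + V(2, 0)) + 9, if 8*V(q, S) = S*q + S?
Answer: -46911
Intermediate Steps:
V(q, S) = S/8 + S*q/8 (V(q, S) = (S*q + S)/8 = (S + S*q)/8 = S/8 + S*q/8)
-46*(-67 + 47)*(-51 + V(2, 0)) + 9 = -46*(-67 + 47)*(-51 + (⅛)*0*(1 + 2)) + 9 = -(-920)*(-51 + (⅛)*0*3) + 9 = -(-920)*(-51 + 0) + 9 = -(-920)*(-51) + 9 = -46*1020 + 9 = -46920 + 9 = -46911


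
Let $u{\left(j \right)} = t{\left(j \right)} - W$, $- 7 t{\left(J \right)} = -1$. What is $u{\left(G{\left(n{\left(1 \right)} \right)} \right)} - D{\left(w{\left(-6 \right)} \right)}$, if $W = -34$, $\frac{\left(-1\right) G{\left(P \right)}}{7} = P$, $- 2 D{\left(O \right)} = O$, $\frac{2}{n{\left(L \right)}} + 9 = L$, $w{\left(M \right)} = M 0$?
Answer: $\frac{239}{7} \approx 34.143$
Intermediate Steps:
$t{\left(J \right)} = \frac{1}{7}$ ($t{\left(J \right)} = \left(- \frac{1}{7}\right) \left(-1\right) = \frac{1}{7}$)
$w{\left(M \right)} = 0$
$n{\left(L \right)} = \frac{2}{-9 + L}$
$D{\left(O \right)} = - \frac{O}{2}$
$G{\left(P \right)} = - 7 P$
$u{\left(j \right)} = \frac{239}{7}$ ($u{\left(j \right)} = \frac{1}{7} - -34 = \frac{1}{7} + 34 = \frac{239}{7}$)
$u{\left(G{\left(n{\left(1 \right)} \right)} \right)} - D{\left(w{\left(-6 \right)} \right)} = \frac{239}{7} - \left(- \frac{1}{2}\right) 0 = \frac{239}{7} - 0 = \frac{239}{7} + 0 = \frac{239}{7}$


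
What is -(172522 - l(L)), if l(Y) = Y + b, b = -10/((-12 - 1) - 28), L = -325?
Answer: -7086717/41 ≈ -1.7285e+5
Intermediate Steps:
b = 10/41 (b = -10/(-13 - 28) = -10/(-41) = -10*(-1/41) = 10/41 ≈ 0.24390)
l(Y) = 10/41 + Y (l(Y) = Y + 10/41 = 10/41 + Y)
-(172522 - l(L)) = -(172522 - (10/41 - 325)) = -(172522 - 1*(-13315/41)) = -(172522 + 13315/41) = -1*7086717/41 = -7086717/41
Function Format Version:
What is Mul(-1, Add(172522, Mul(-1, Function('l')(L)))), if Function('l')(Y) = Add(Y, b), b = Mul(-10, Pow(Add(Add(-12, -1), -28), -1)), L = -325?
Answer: Rational(-7086717, 41) ≈ -1.7285e+5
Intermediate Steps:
b = Rational(10, 41) (b = Mul(-10, Pow(Add(-13, -28), -1)) = Mul(-10, Pow(-41, -1)) = Mul(-10, Rational(-1, 41)) = Rational(10, 41) ≈ 0.24390)
Function('l')(Y) = Add(Rational(10, 41), Y) (Function('l')(Y) = Add(Y, Rational(10, 41)) = Add(Rational(10, 41), Y))
Mul(-1, Add(172522, Mul(-1, Function('l')(L)))) = Mul(-1, Add(172522, Mul(-1, Add(Rational(10, 41), -325)))) = Mul(-1, Add(172522, Mul(-1, Rational(-13315, 41)))) = Mul(-1, Add(172522, Rational(13315, 41))) = Mul(-1, Rational(7086717, 41)) = Rational(-7086717, 41)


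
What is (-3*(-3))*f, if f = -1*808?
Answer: -7272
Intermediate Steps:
f = -808
(-3*(-3))*f = -3*(-3)*(-808) = 9*(-808) = -7272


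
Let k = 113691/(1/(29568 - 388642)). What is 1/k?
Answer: -1/40823482134 ≈ -2.4496e-11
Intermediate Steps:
k = -40823482134 (k = 113691/(1/(-359074)) = 113691/(-1/359074) = 113691*(-359074) = -40823482134)
1/k = 1/(-40823482134) = -1/40823482134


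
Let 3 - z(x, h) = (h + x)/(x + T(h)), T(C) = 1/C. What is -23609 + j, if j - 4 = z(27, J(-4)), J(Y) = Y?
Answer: -2525506/107 ≈ -23603.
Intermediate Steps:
T(C) = 1/C
z(x, h) = 3 - (h + x)/(x + 1/h)
j = 657/107 (j = 4 + (3 - 4*(-1*(-4) + 2*27))/(1 - 4*27) = 4 + (3 - 4*(4 + 54))/(1 - 108) = 4 + (3 - 4*58)/(-107) = 4 - (3 - 232)/107 = 4 - 1/107*(-229) = 4 + 229/107 = 657/107 ≈ 6.1402)
-23609 + j = -23609 + 657/107 = -2525506/107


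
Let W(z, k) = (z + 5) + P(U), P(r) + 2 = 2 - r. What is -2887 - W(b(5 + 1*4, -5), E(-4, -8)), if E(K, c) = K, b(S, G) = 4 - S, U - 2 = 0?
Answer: -2885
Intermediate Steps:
U = 2 (U = 2 + 0 = 2)
P(r) = -r (P(r) = -2 + (2 - r) = -r)
W(z, k) = 3 + z (W(z, k) = (z + 5) - 1*2 = (5 + z) - 2 = 3 + z)
-2887 - W(b(5 + 1*4, -5), E(-4, -8)) = -2887 - (3 + (4 - (5 + 1*4))) = -2887 - (3 + (4 - (5 + 4))) = -2887 - (3 + (4 - 1*9)) = -2887 - (3 + (4 - 9)) = -2887 - (3 - 5) = -2887 - 1*(-2) = -2887 + 2 = -2885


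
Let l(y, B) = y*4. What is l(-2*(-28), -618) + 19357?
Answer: 19581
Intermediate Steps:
l(y, B) = 4*y
l(-2*(-28), -618) + 19357 = 4*(-2*(-28)) + 19357 = 4*56 + 19357 = 224 + 19357 = 19581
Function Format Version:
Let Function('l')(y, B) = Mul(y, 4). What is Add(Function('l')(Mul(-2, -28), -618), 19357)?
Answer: 19581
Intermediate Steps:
Function('l')(y, B) = Mul(4, y)
Add(Function('l')(Mul(-2, -28), -618), 19357) = Add(Mul(4, Mul(-2, -28)), 19357) = Add(Mul(4, 56), 19357) = Add(224, 19357) = 19581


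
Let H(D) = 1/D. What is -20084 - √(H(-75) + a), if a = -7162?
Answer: -20084 - I*√1611453/15 ≈ -20084.0 - 84.629*I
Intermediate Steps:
-20084 - √(H(-75) + a) = -20084 - √(1/(-75) - 7162) = -20084 - √(-1/75 - 7162) = -20084 - √(-537151/75) = -20084 - I*√1611453/15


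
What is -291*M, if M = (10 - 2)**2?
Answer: -18624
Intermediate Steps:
M = 64 (M = 8**2 = 64)
-291*M = -291*64 = -18624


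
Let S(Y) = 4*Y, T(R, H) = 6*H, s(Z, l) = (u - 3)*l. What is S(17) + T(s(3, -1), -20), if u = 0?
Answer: -52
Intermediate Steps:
s(Z, l) = -3*l (s(Z, l) = (0 - 3)*l = -3*l)
S(17) + T(s(3, -1), -20) = 4*17 + 6*(-20) = 68 - 120 = -52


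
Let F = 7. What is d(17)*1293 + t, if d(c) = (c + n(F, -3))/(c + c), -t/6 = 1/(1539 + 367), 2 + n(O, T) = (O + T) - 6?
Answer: 16018875/32402 ≈ 494.38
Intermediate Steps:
n(O, T) = -8 + O + T (n(O, T) = -2 + ((O + T) - 6) = -2 + (-6 + O + T) = -8 + O + T)
t = -3/953 (t = -6/(1539 + 367) = -6/1906 = -6*1/1906 = -3/953 ≈ -0.0031480)
d(c) = (-4 + c)/(2*c) (d(c) = (c + (-8 + 7 - 3))/(c + c) = (c - 4)/((2*c)) = (-4 + c)*(1/(2*c)) = (-4 + c)/(2*c))
d(17)*1293 + t = ((½)*(-4 + 17)/17)*1293 - 3/953 = ((½)*(1/17)*13)*1293 - 3/953 = (13/34)*1293 - 3/953 = 16809/34 - 3/953 = 16018875/32402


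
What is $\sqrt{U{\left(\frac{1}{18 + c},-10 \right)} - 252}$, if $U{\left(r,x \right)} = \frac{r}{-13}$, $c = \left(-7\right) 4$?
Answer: $\frac{i \sqrt{4258670}}{130} \approx 15.874 i$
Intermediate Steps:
$c = -28$
$U{\left(r,x \right)} = - \frac{r}{13}$ ($U{\left(r,x \right)} = r \left(- \frac{1}{13}\right) = - \frac{r}{13}$)
$\sqrt{U{\left(\frac{1}{18 + c},-10 \right)} - 252} = \sqrt{- \frac{1}{13 \left(18 - 28\right)} - 252} = \sqrt{- \frac{1}{13 \left(-10\right)} - 252} = \sqrt{\left(- \frac{1}{13}\right) \left(- \frac{1}{10}\right) - 252} = \sqrt{\frac{1}{130} - 252} = \sqrt{- \frac{32759}{130}} = \frac{i \sqrt{4258670}}{130}$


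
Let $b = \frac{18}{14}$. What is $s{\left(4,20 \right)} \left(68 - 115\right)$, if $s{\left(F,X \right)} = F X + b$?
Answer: $- \frac{26743}{7} \approx -3820.4$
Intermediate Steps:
$b = \frac{9}{7}$ ($b = 18 \cdot \frac{1}{14} = \frac{9}{7} \approx 1.2857$)
$s{\left(F,X \right)} = \frac{9}{7} + F X$ ($s{\left(F,X \right)} = F X + \frac{9}{7} = \frac{9}{7} + F X$)
$s{\left(4,20 \right)} \left(68 - 115\right) = \left(\frac{9}{7} + 4 \cdot 20\right) \left(68 - 115\right) = \left(\frac{9}{7} + 80\right) \left(-47\right) = \frac{569}{7} \left(-47\right) = - \frac{26743}{7}$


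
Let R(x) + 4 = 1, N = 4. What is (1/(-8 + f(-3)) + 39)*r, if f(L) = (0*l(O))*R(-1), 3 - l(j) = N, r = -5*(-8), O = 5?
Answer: 1555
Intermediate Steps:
r = 40
R(x) = -3 (R(x) = -4 + 1 = -3)
l(j) = -1 (l(j) = 3 - 1*4 = 3 - 4 = -1)
f(L) = 0 (f(L) = (0*(-1))*(-3) = 0*(-3) = 0)
(1/(-8 + f(-3)) + 39)*r = (1/(-8 + 0) + 39)*40 = (1/(-8) + 39)*40 = (-⅛ + 39)*40 = (311/8)*40 = 1555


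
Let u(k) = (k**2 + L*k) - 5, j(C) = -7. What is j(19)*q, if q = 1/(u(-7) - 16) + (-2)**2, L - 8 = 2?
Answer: -167/6 ≈ -27.833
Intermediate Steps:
L = 10 (L = 8 + 2 = 10)
u(k) = -5 + k**2 + 10*k (u(k) = (k**2 + 10*k) - 5 = -5 + k**2 + 10*k)
q = 167/42 (q = 1/((-5 + (-7)**2 + 10*(-7)) - 16) + (-2)**2 = 1/((-5 + 49 - 70) - 16) + 4 = 1/(-26 - 16) + 4 = 1/(-42) + 4 = -1/42 + 4 = 167/42 ≈ 3.9762)
j(19)*q = -7*167/42 = -167/6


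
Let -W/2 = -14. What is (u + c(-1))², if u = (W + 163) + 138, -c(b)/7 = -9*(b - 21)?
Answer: 1117249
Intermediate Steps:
W = 28 (W = -2*(-14) = 28)
c(b) = -1323 + 63*b (c(b) = -(-63)*(b - 21) = -(-63)*(-21 + b) = -7*(189 - 9*b) = -1323 + 63*b)
u = 329 (u = (28 + 163) + 138 = 191 + 138 = 329)
(u + c(-1))² = (329 + (-1323 + 63*(-1)))² = (329 + (-1323 - 63))² = (329 - 1386)² = (-1057)² = 1117249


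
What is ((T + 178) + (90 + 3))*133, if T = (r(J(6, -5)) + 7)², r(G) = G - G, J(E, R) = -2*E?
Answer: 42560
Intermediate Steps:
r(G) = 0 (r(G) = G - G = 0)
T = 49 (T = (0 + 7)² = 7² = 49)
((T + 178) + (90 + 3))*133 = ((49 + 178) + (90 + 3))*133 = (227 + 93)*133 = 320*133 = 42560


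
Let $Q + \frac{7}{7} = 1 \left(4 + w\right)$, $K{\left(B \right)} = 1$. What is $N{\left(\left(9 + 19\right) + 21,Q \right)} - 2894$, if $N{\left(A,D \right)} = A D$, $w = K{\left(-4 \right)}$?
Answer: $-2698$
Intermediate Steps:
$w = 1$
$Q = 4$ ($Q = -1 + 1 \left(4 + 1\right) = -1 + 1 \cdot 5 = -1 + 5 = 4$)
$N{\left(\left(9 + 19\right) + 21,Q \right)} - 2894 = \left(\left(9 + 19\right) + 21\right) 4 - 2894 = \left(28 + 21\right) 4 - 2894 = 49 \cdot 4 - 2894 = 196 - 2894 = -2698$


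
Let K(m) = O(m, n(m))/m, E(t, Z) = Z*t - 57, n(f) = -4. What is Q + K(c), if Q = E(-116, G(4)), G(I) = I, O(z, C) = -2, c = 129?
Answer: -67211/129 ≈ -521.02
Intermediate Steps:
E(t, Z) = -57 + Z*t
Q = -521 (Q = -57 + 4*(-116) = -57 - 464 = -521)
K(m) = -2/m
Q + K(c) = -521 - 2/129 = -67211/129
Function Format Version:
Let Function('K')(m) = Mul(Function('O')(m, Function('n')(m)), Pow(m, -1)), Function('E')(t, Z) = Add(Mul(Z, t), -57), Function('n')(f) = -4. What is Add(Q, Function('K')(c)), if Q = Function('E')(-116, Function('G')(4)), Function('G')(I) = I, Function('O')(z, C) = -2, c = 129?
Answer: Rational(-67211, 129) ≈ -521.02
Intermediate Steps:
Function('E')(t, Z) = Add(-57, Mul(Z, t))
Q = -521 (Q = Add(-57, Mul(4, -116)) = Add(-57, -464) = -521)
Function('K')(m) = Mul(-2, Pow(m, -1))
Add(Q, Function('K')(c)) = Add(-521, Mul(-2, Pow(129, -1))) = Add(-521, Mul(-2, Rational(1, 129))) = Add(-521, Rational(-2, 129)) = Rational(-67211, 129)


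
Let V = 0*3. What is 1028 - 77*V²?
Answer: 1028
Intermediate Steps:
V = 0
1028 - 77*V² = 1028 - 77*0² = 1028 - 77*0 = 1028 + 0 = 1028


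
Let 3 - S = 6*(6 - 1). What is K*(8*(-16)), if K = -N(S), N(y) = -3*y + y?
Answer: 6912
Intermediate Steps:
S = -27 (S = 3 - 6*(6 - 1) = 3 - 6*5 = 3 - 1*30 = 3 - 30 = -27)
N(y) = -2*y
K = -54 (K = -(-2)*(-27) = -1*54 = -54)
K*(8*(-16)) = -432*(-16) = -54*(-128) = 6912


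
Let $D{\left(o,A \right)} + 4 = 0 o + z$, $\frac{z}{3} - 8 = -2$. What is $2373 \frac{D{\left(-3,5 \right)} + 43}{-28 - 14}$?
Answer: $- \frac{6441}{2} \approx -3220.5$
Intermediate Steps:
$z = 18$ ($z = 24 + 3 \left(-2\right) = 24 - 6 = 18$)
$D{\left(o,A \right)} = 14$ ($D{\left(o,A \right)} = -4 + \left(0 o + 18\right) = -4 + \left(0 + 18\right) = -4 + 18 = 14$)
$2373 \frac{D{\left(-3,5 \right)} + 43}{-28 - 14} = 2373 \frac{14 + 43}{-28 - 14} = 2373 \frac{57}{-42} = 2373 \cdot 57 \left(- \frac{1}{42}\right) = 2373 \left(- \frac{19}{14}\right) = - \frac{6441}{2}$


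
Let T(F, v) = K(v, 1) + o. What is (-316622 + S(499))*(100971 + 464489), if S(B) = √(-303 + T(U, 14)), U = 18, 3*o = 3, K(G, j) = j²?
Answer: -179037076120 + 565460*I*√301 ≈ -1.7904e+11 + 9.8104e+6*I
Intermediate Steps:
o = 1 (o = (⅓)*3 = 1)
T(F, v) = 2 (T(F, v) = 1² + 1 = 1 + 1 = 2)
S(B) = I*√301 (S(B) = √(-303 + 2) = √(-301) = I*√301)
(-316622 + S(499))*(100971 + 464489) = (-316622 + I*√301)*(100971 + 464489) = (-316622 + I*√301)*565460 = -179037076120 + 565460*I*√301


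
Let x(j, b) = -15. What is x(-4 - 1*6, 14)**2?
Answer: 225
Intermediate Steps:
x(-4 - 1*6, 14)**2 = (-15)**2 = 225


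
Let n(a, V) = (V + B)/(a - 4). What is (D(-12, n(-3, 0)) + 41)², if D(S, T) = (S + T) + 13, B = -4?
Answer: 88804/49 ≈ 1812.3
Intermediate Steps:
n(a, V) = (-4 + V)/(-4 + a) (n(a, V) = (V - 4)/(a - 4) = (-4 + V)/(-4 + a))
D(S, T) = 13 + S + T
(D(-12, n(-3, 0)) + 41)² = ((13 - 12 + (-4 + 0)/(-4 - 3)) + 41)² = ((13 - 12 - 4/(-7)) + 41)² = ((13 - 12 - ⅐*(-4)) + 41)² = ((13 - 12 + 4/7) + 41)² = (11/7 + 41)² = (298/7)² = 88804/49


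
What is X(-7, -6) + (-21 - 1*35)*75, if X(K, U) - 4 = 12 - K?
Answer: -4177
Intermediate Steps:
X(K, U) = 16 - K (X(K, U) = 4 + (12 - K) = 16 - K)
X(-7, -6) + (-21 - 1*35)*75 = (16 - 1*(-7)) + (-21 - 1*35)*75 = (16 + 7) + (-21 - 35)*75 = 23 - 56*75 = 23 - 4200 = -4177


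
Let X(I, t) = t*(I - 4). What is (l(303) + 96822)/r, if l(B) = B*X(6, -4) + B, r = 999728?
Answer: 94701/999728 ≈ 0.094727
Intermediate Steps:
X(I, t) = t*(-4 + I)
l(B) = -7*B (l(B) = B*(-4*(-4 + 6)) + B = B*(-4*2) + B = B*(-8) + B = -8*B + B = -7*B)
(l(303) + 96822)/r = (-7*303 + 96822)/999728 = (-2121 + 96822)*(1/999728) = 94701*(1/999728) = 94701/999728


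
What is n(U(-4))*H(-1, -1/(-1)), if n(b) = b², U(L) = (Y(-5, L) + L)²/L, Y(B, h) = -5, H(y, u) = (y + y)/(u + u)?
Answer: -6561/16 ≈ -410.06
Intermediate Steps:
H(y, u) = y/u (H(y, u) = (2*y)/((2*u)) = (2*y)*(1/(2*u)) = y/u)
U(L) = (-5 + L)²/L
n(U(-4))*H(-1, -1/(-1)) = ((-5 - 4)²/(-4))²*(-1/((-1/(-1)))) = (-¼*(-9)²)²*(-1/((-1*(-1)))) = (-¼*81)²*(-1/1) = (-81/4)²*(-1*1) = (6561/16)*(-1) = -6561/16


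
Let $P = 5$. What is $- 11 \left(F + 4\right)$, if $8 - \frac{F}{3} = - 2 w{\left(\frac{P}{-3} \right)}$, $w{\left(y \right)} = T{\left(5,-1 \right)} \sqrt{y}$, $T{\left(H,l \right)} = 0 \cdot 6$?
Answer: $-308$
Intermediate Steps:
$T{\left(H,l \right)} = 0$
$w{\left(y \right)} = 0$ ($w{\left(y \right)} = 0 \sqrt{y} = 0$)
$F = 24$ ($F = 24 - 3 \left(\left(-2\right) 0\right) = 24 - 0 = 24 + 0 = 24$)
$- 11 \left(F + 4\right) = - 11 \left(24 + 4\right) = \left(-11\right) 28 = -308$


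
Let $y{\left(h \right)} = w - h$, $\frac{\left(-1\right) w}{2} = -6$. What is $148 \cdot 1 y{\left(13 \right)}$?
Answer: $-148$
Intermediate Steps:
$w = 12$ ($w = \left(-2\right) \left(-6\right) = 12$)
$y{\left(h \right)} = 12 - h$
$148 \cdot 1 y{\left(13 \right)} = 148 \cdot 1 \left(12 - 13\right) = 148 \left(12 - 13\right) = 148 \left(-1\right) = -148$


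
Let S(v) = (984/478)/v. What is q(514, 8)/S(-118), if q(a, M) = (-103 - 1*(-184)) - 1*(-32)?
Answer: -1593413/246 ≈ -6477.3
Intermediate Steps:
q(a, M) = 113 (q(a, M) = (-103 + 184) + 32 = 81 + 32 = 113)
S(v) = 492/(239*v) (S(v) = (984*(1/478))/v = 492/(239*v))
q(514, 8)/S(-118) = 113/(((492/239)/(-118))) = 113/(((492/239)*(-1/118))) = 113/(-246/14101) = 113*(-14101/246) = -1593413/246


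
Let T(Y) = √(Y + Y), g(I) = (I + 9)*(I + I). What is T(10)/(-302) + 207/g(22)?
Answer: 207/1364 - √5/151 ≈ 0.13695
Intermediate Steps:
g(I) = 2*I*(9 + I) (g(I) = (9 + I)*(2*I) = 2*I*(9 + I))
T(Y) = √2*√Y (T(Y) = √(2*Y) = √2*√Y)
T(10)/(-302) + 207/g(22) = (√2*√10)/(-302) + 207/((2*22*(9 + 22))) = (2*√5)*(-1/302) + 207/((2*22*31)) = -√5/151 + 207/1364 = 207/1364 - √5/151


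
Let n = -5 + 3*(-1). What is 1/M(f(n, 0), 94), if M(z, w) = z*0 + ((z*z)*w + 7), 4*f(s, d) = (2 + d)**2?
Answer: 1/101 ≈ 0.0099010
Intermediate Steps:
n = -8 (n = -5 - 3 = -8)
f(s, d) = (2 + d)**2/4
M(z, w) = 7 + w*z**2 (M(z, w) = 0 + (z**2*w + 7) = 0 + (w*z**2 + 7) = 0 + (7 + w*z**2) = 7 + w*z**2)
1/M(f(n, 0), 94) = 1/(7 + 94*((2 + 0)**2/4)**2) = 1/(7 + 94*((1/4)*2**2)**2) = 1/(7 + 94*((1/4)*4)**2) = 1/(7 + 94*1**2) = 1/(7 + 94*1) = 1/(7 + 94) = 1/101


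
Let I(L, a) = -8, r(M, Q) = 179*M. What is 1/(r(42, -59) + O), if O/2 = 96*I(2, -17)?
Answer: 1/5982 ≈ 0.00016717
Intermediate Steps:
O = -1536 (O = 2*(96*(-8)) = 2*(-768) = -1536)
1/(r(42, -59) + O) = 1/(179*42 - 1536) = 1/(7518 - 1536) = 1/5982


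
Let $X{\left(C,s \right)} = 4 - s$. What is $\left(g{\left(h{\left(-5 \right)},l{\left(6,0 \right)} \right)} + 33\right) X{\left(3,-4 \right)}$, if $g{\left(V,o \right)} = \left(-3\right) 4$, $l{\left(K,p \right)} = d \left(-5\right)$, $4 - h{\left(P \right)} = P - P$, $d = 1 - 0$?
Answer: $168$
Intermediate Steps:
$d = 1$ ($d = 1 + 0 = 1$)
$h{\left(P \right)} = 4$ ($h{\left(P \right)} = 4 - \left(P - P\right) = 4 - 0 = 4 + 0 = 4$)
$l{\left(K,p \right)} = -5$ ($l{\left(K,p \right)} = 1 \left(-5\right) = -5$)
$g{\left(V,o \right)} = -12$
$\left(g{\left(h{\left(-5 \right)},l{\left(6,0 \right)} \right)} + 33\right) X{\left(3,-4 \right)} = \left(-12 + 33\right) \left(4 - -4\right) = 21 \left(4 + 4\right) = 21 \cdot 8 = 168$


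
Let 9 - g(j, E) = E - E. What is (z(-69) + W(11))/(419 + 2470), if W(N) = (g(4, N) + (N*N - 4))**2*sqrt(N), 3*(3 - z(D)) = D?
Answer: 26/2889 + 588*sqrt(11)/107 ≈ 18.235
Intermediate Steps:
z(D) = 3 - D/3
g(j, E) = 9 (g(j, E) = 9 - (E - E) = 9 - 1*0 = 9 + 0 = 9)
W(N) = sqrt(N)*(5 + N**2)**2 (W(N) = (9 + (N*N - 4))**2*sqrt(N) = (9 + (N**2 - 4))**2*sqrt(N) = (9 + (-4 + N**2))**2*sqrt(N) = (5 + N**2)**2*sqrt(N) = sqrt(N)*(5 + N**2)**2)
(z(-69) + W(11))/(419 + 2470) = ((3 - 1/3*(-69)) + sqrt(11)*(5 + 11**2)**2)/(419 + 2470) = ((3 + 23) + sqrt(11)*(5 + 121)**2)/2889 = (26 + sqrt(11)*126**2)*(1/2889) = (26 + sqrt(11)*15876)*(1/2889) = (26 + 15876*sqrt(11))*(1/2889) = 26/2889 + 588*sqrt(11)/107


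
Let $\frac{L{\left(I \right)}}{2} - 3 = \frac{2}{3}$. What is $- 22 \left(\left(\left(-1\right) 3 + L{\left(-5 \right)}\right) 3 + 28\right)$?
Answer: $-902$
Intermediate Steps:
$L{\left(I \right)} = \frac{22}{3}$ ($L{\left(I \right)} = 6 + 2 \cdot \frac{2}{3} = 6 + \frac{4}{3} = \frac{22}{3}$)
$- 22 \left(\left(\left(-1\right) 3 + L{\left(-5 \right)}\right) 3 + 28\right) = - 22 \left(\left(\left(-1\right) 3 + \frac{22}{3}\right) 3 + 28\right) = - 22 \left(\left(-3 + \frac{22}{3}\right) 3 + 28\right) = - 22 \left(\frac{13}{3} \cdot 3 + 28\right) = - 22 \left(13 + 28\right) = \left(-22\right) 41 = -902$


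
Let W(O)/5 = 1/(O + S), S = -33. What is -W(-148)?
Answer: 5/181 ≈ 0.027624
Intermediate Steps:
W(O) = 5/(-33 + O) (W(O) = 5/(O - 33) = 5/(-33 + O))
-W(-148) = -5/(-33 - 148) = -5/(-181) = -5*(-1)/181 = -1*(-5/181) = 5/181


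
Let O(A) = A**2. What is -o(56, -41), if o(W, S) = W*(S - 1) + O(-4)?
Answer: 2336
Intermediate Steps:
o(W, S) = 16 + W*(-1 + S) (o(W, S) = W*(S - 1) + (-4)**2 = W*(-1 + S) + 16 = 16 + W*(-1 + S))
-o(56, -41) = -(16 - 1*56 - 41*56) = -(16 - 56 - 2296) = -1*(-2336) = 2336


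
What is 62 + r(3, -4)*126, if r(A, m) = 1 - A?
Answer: -190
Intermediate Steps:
62 + r(3, -4)*126 = 62 + (1 - 1*3)*126 = 62 + (1 - 3)*126 = 62 - 2*126 = 62 - 252 = -190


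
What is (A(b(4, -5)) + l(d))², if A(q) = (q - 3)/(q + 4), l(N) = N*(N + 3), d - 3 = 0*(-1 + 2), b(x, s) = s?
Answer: 676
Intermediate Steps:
d = 3 (d = 3 + 0*(-1 + 2) = 3 + 0*1 = 3 + 0 = 3)
l(N) = N*(3 + N)
A(q) = (-3 + q)/(4 + q)
(A(b(4, -5)) + l(d))² = ((-3 - 5)/(4 - 5) + 3*(3 + 3))² = (-8/(-1) + 3*6)² = (-1*(-8) + 18)² = (8 + 18)² = 26² = 676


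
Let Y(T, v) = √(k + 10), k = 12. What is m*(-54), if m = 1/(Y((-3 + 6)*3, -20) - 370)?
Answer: 3330/22813 + 9*√22/22813 ≈ 0.14782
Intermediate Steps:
Y(T, v) = √22 (Y(T, v) = √(12 + 10) = √22)
m = 1/(-370 + √22) (m = 1/(√22 - 370) = 1/(-370 + √22) ≈ -0.0027374)
m*(-54) = (-185/68439 - √22/136878)*(-54) = 3330/22813 + 9*√22/22813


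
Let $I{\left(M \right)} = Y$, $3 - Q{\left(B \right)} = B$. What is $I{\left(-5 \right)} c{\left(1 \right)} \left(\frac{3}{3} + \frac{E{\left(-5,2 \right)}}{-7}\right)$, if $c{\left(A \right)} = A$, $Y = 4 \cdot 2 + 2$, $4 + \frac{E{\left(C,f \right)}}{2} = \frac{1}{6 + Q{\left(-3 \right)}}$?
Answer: $\frac{445}{21} \approx 21.19$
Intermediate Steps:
$Q{\left(B \right)} = 3 - B$
$E{\left(C,f \right)} = - \frac{47}{6}$ ($E{\left(C,f \right)} = -8 + \frac{2}{6 + \left(3 - -3\right)} = -8 + \frac{2}{6 + \left(3 + 3\right)} = -8 + \frac{2}{6 + 6} = -8 + \frac{2}{12} = -8 + 2 \cdot \frac{1}{12} = -8 + \frac{1}{6} = - \frac{47}{6}$)
$Y = 10$ ($Y = 8 + 2 = 10$)
$I{\left(M \right)} = 10$
$I{\left(-5 \right)} c{\left(1 \right)} \left(\frac{3}{3} + \frac{E{\left(-5,2 \right)}}{-7}\right) = 10 \cdot 1 \left(\frac{3}{3} - \frac{47}{6 \left(-7\right)}\right) = 10 \left(3 \cdot \frac{1}{3} - - \frac{47}{42}\right) = 10 \left(1 + \frac{47}{42}\right) = 10 \cdot \frac{89}{42} = \frac{445}{21}$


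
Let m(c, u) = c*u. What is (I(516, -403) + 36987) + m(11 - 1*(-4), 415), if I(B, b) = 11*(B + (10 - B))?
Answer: 43322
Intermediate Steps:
I(B, b) = 110 (I(B, b) = 11*10 = 110)
(I(516, -403) + 36987) + m(11 - 1*(-4), 415) = (110 + 36987) + (11 - 1*(-4))*415 = 37097 + (11 + 4)*415 = 37097 + 15*415 = 37097 + 6225 = 43322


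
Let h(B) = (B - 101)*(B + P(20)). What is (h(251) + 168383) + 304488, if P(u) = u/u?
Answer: 510671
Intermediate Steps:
P(u) = 1
h(B) = (1 + B)*(-101 + B) (h(B) = (B - 101)*(B + 1) = (-101 + B)*(1 + B) = (1 + B)*(-101 + B))
(h(251) + 168383) + 304488 = ((-101 + 251**2 - 100*251) + 168383) + 304488 = ((-101 + 63001 - 25100) + 168383) + 304488 = (37800 + 168383) + 304488 = 206183 + 304488 = 510671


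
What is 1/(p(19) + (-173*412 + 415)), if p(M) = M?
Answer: -1/70842 ≈ -1.4116e-5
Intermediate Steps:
1/(p(19) + (-173*412 + 415)) = 1/(19 + (-173*412 + 415)) = 1/(19 + (-71276 + 415)) = 1/(19 - 70861) = 1/(-70842) = -1/70842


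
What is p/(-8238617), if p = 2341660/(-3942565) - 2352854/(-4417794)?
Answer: 4646485511/623893988233670319 ≈ 7.4476e-9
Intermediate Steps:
p = -4646485511/75728000007 (p = 2341660*(-1/3942565) - 2352854*(-1/4417794) = -468332/788513 + 51149/96039 = -4646485511/75728000007 ≈ -0.061358)
p/(-8238617) = -4646485511/75728000007/(-8238617) = -4646485511/75728000007*(-1/8238617) = 4646485511/623893988233670319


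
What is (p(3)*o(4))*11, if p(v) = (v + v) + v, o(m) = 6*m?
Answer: 2376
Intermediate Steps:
p(v) = 3*v (p(v) = 2*v + v = 3*v)
(p(3)*o(4))*11 = ((3*3)*(6*4))*11 = (9*24)*11 = 216*11 = 2376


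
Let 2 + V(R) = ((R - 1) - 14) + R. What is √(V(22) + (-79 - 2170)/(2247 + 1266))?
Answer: √325310826/3513 ≈ 5.1342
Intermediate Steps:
V(R) = -17 + 2*R (V(R) = -2 + (((R - 1) - 14) + R) = -2 + (((-1 + R) - 14) + R) = -2 + ((-15 + R) + R) = -2 + (-15 + 2*R) = -17 + 2*R)
√(V(22) + (-79 - 2170)/(2247 + 1266)) = √((-17 + 2*22) + (-79 - 2170)/(2247 + 1266)) = √((-17 + 44) - 2249/3513) = √(27 - 2249*1/3513) = √(27 - 2249/3513) = √(92602/3513) = √325310826/3513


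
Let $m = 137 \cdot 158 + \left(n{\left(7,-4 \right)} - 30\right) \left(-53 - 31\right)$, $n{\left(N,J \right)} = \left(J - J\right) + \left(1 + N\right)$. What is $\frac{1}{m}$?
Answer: $\frac{1}{23494} \approx 4.2564 \cdot 10^{-5}$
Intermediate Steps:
$n{\left(N,J \right)} = 1 + N$ ($n{\left(N,J \right)} = 0 + \left(1 + N\right) = 1 + N$)
$m = 23494$ ($m = 137 \cdot 158 + \left(\left(1 + 7\right) - 30\right) \left(-53 - 31\right) = 21646 + \left(8 - 30\right) \left(-84\right) = 21646 - -1848 = 21646 + 1848 = 23494$)
$\frac{1}{m} = \frac{1}{23494}$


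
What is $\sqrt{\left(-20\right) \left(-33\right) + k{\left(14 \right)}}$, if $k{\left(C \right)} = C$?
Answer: $\sqrt{674} \approx 25.962$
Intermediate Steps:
$\sqrt{\left(-20\right) \left(-33\right) + k{\left(14 \right)}} = \sqrt{\left(-20\right) \left(-33\right) + 14} = \sqrt{660 + 14} = \sqrt{674}$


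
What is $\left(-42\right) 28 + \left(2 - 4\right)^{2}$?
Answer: $-1172$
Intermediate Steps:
$\left(-42\right) 28 + \left(2 - 4\right)^{2} = -1176 + \left(-2\right)^{2} = -1176 + 4 = -1172$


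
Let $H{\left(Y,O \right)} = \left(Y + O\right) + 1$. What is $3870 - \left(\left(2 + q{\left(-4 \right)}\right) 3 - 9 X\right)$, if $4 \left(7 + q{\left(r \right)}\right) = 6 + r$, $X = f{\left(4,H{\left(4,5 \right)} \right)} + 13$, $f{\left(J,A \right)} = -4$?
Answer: $\frac{7929}{2} \approx 3964.5$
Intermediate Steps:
$H{\left(Y,O \right)} = 1 + O + Y$ ($H{\left(Y,O \right)} = \left(O + Y\right) + 1 = 1 + O + Y$)
$X = 9$ ($X = -4 + 13 = 9$)
$q{\left(r \right)} = - \frac{11}{2} + \frac{r}{4}$ ($q{\left(r \right)} = -7 + \frac{6 + r}{4} = -7 + \left(\frac{3}{2} + \frac{r}{4}\right) = - \frac{11}{2} + \frac{r}{4}$)
$3870 - \left(\left(2 + q{\left(-4 \right)}\right) 3 - 9 X\right) = 3870 - \left(\left(2 + \left(- \frac{11}{2} + \frac{1}{4} \left(-4\right)\right)\right) 3 - 81\right) = 3870 - \left(\left(2 - \frac{13}{2}\right) 3 - 81\right) = 3870 - \left(\left(- \frac{9}{2}\right) 3 - 81\right) = 3870 - \left(- \frac{27}{2} - 81\right) = 3870 - - \frac{189}{2} = 3870 + \frac{189}{2} = \frac{7929}{2}$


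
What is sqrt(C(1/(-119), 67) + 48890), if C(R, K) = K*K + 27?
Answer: 3*sqrt(5934) ≈ 231.10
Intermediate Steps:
C(R, K) = 27 + K**2 (C(R, K) = K**2 + 27 = 27 + K**2)
sqrt(C(1/(-119), 67) + 48890) = sqrt((27 + 67**2) + 48890) = sqrt((27 + 4489) + 48890) = sqrt(4516 + 48890) = sqrt(53406) = 3*sqrt(5934)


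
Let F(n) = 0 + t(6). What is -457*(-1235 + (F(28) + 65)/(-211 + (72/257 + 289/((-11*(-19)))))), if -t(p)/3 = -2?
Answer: 6347869061901/11244122 ≈ 5.6455e+5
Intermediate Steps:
t(p) = 6 (t(p) = -3*(-2) = 6)
F(n) = 6 (F(n) = 0 + 6 = 6)
-457*(-1235 + (F(28) + 65)/(-211 + (72/257 + 289/((-11*(-19)))))) = -457*(-1235 + (6 + 65)/(-211 + (72/257 + 289/((-11*(-19)))))) = -457*(-1235 + 71/(-211 + (72*(1/257) + 289/209))) = -457*(-1235 + 71/(-211 + (72/257 + 289*(1/209)))) = -457*(-1235 + 71/(-211 + (72/257 + 289/209))) = -457*(-1235 + 71/(-211 + 89321/53713)) = -457*(-1235 + 71/(-11244122/53713)) = -457*(-1235 + 71*(-53713/11244122)) = -457*(-1235 - 3813623/11244122) = -457*(-13890304293/11244122) = 6347869061901/11244122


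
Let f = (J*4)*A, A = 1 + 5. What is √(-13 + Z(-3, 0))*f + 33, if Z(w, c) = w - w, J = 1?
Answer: 33 + 24*I*√13 ≈ 33.0 + 86.533*I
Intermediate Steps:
Z(w, c) = 0
A = 6
f = 24 (f = (1*4)*6 = 4*6 = 24)
√(-13 + Z(-3, 0))*f + 33 = √(-13 + 0)*24 + 33 = √(-13)*24 + 33 = (I*√13)*24 + 33 = 24*I*√13 + 33 = 33 + 24*I*√13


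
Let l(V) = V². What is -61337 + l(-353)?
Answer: 63272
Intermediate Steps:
-61337 + l(-353) = -61337 + (-353)² = -61337 + 124609 = 63272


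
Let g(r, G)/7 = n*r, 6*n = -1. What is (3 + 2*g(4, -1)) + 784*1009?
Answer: 2373149/3 ≈ 7.9105e+5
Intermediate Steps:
n = -⅙ (n = (⅙)*(-1) = -⅙ ≈ -0.16667)
g(r, G) = -7*r/6 (g(r, G) = 7*(-r/6) = -7*r/6)
(3 + 2*g(4, -1)) + 784*1009 = (3 + 2*(-7/6*4)) + 784*1009 = (3 + 2*(-14/3)) + 791056 = (3 - 28/3) + 791056 = -19/3 + 791056 = 2373149/3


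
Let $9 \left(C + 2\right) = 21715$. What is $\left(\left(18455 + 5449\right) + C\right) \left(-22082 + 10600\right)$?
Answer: $- \frac{2719316506}{9} \approx -3.0215 \cdot 10^{8}$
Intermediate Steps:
$C = \frac{21697}{9}$ ($C = -2 + \frac{1}{9} \cdot 21715 = -2 + \frac{21715}{9} = \frac{21697}{9} \approx 2410.8$)
$\left(\left(18455 + 5449\right) + C\right) \left(-22082 + 10600\right) = \left(\left(18455 + 5449\right) + \frac{21697}{9}\right) \left(-22082 + 10600\right) = \left(23904 + \frac{21697}{9}\right) \left(-11482\right) = \frac{236833}{9} \left(-11482\right) = - \frac{2719316506}{9}$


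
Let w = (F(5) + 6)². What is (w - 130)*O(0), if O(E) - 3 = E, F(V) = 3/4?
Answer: -4053/16 ≈ -253.31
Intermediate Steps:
F(V) = ¾ (F(V) = 3*(¼) = ¾)
w = 729/16 (w = (¾ + 6)² = (27/4)² = 729/16 ≈ 45.563)
O(E) = 3 + E
(w - 130)*O(0) = (729/16 - 130)*(3 + 0) = -1351/16*3 = -4053/16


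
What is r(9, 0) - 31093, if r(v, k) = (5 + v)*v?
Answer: -30967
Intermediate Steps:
r(v, k) = v*(5 + v)
r(9, 0) - 31093 = 9*(5 + 9) - 31093 = 9*14 - 31093 = 126 - 31093 = -30967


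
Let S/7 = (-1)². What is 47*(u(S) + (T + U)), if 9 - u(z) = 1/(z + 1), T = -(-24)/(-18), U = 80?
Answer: 98747/24 ≈ 4114.5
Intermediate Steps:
S = 7 (S = 7*(-1)² = 7*1 = 7)
T = -4/3 (T = -(-24)*(-1)/18 = -1*4/3 = -4/3 ≈ -1.3333)
u(z) = 9 - 1/(1 + z) (u(z) = 9 - 1/(z + 1) = 9 - 1/(1 + z))
47*(u(S) + (T + U)) = 47*((8 + 9*7)/(1 + 7) + (-4/3 + 80)) = 47*((8 + 63)/8 + 236/3) = 47*((⅛)*71 + 236/3) = 47*(71/8 + 236/3) = 47*(2101/24) = 98747/24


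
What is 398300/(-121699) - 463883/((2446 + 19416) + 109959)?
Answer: -108958401517/16042483879 ≈ -6.7919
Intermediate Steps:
398300/(-121699) - 463883/((2446 + 19416) + 109959) = 398300*(-1/121699) - 463883/(21862 + 109959) = -398300/121699 - 463883/131821 = -108958401517/16042483879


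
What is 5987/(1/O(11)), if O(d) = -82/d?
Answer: -490934/11 ≈ -44630.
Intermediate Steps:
5987/(1/O(11)) = 5987/(1/(-82/11)) = 5987/(-11/82) = 5987*(-82/11) = -490934/11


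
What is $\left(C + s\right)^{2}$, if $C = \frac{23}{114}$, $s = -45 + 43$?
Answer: $\frac{42025}{12996} \approx 3.2337$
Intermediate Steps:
$s = -2$
$C = \frac{23}{114}$ ($C = 23 \cdot \frac{1}{114} = \frac{23}{114} \approx 0.20175$)
$\left(C + s\right)^{2} = \left(\frac{23}{114} - 2\right)^{2} = \left(- \frac{205}{114}\right)^{2} = \frac{42025}{12996}$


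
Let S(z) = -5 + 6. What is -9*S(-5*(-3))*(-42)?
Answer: 378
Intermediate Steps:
S(z) = 1
-9*S(-5*(-3))*(-42) = -9*1*(-42) = -9*(-42) = 378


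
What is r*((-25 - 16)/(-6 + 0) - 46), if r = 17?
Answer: -3995/6 ≈ -665.83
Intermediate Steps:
r*((-25 - 16)/(-6 + 0) - 46) = 17*((-25 - 16)/(-6 + 0) - 46) = 17*(-41/(-6) - 46) = 17*(-41*(-1/6) - 46) = 17*(41/6 - 46) = 17*(-235/6) = -3995/6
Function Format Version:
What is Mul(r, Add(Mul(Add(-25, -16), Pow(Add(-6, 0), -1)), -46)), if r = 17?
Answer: Rational(-3995, 6) ≈ -665.83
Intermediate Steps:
Mul(r, Add(Mul(Add(-25, -16), Pow(Add(-6, 0), -1)), -46)) = Mul(17, Add(Mul(Add(-25, -16), Pow(Add(-6, 0), -1)), -46)) = Mul(17, Add(Mul(-41, Pow(-6, -1)), -46)) = Mul(17, Add(Mul(-41, Rational(-1, 6)), -46)) = Mul(17, Add(Rational(41, 6), -46)) = Mul(17, Rational(-235, 6)) = Rational(-3995, 6)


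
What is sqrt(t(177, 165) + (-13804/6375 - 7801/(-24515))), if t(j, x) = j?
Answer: 4*sqrt(1480279120305)/367725 ≈ 13.235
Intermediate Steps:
sqrt(t(177, 165) + (-13804/6375 - 7801/(-24515))) = sqrt(177 + (-13804/6375 - 7801/(-24515))) = sqrt(177 + (-13804*1/6375 - 7801*(-1/24515))) = sqrt(177 + (-812/375 + 7801/24515)) = sqrt(177 - 3396161/1838625) = sqrt(322040464/1838625) = 4*sqrt(1480279120305)/367725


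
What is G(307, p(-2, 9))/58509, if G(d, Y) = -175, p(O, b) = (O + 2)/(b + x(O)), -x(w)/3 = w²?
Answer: -175/58509 ≈ -0.0029910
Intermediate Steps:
x(w) = -3*w²
p(O, b) = (2 + O)/(b - 3*O²) (p(O, b) = (O + 2)/(b - 3*O²) = (2 + O)/(b - 3*O²))
G(307, p(-2, 9))/58509 = -175/58509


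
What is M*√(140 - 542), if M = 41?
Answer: 41*I*√402 ≈ 822.05*I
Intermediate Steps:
M*√(140 - 542) = 41*√(140 - 542) = 41*√(-402) = 41*(I*√402) = 41*I*√402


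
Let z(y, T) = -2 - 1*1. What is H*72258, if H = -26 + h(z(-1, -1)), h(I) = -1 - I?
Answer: -1734192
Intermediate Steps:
z(y, T) = -3 (z(y, T) = -2 - 1 = -3)
H = -24 (H = -26 + (-1 - 1*(-3)) = -26 + (-1 + 3) = -26 + 2 = -24)
H*72258 = -24*72258 = -1734192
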